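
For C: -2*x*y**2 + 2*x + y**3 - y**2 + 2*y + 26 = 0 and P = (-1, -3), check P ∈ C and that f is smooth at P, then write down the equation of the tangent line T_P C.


Tangent line at P: -16*x + 23*y + 53 = 0.

Step 1: f(-1, -3) = 0, so P lies on C.
Step 2: partial derivatives
  f_x(x, y) = 2 - 2*y**2, f_y(x, y) = -4*x*y + 3*y**2 - 2*y + 2.
  f_x(P) = -16, f_y(P) = 23 (gradient nonzero, so P is smooth).
Step 3: tangent line at P: -16·(x − -1) + 23·(y − -3) = 0.
Expanding: -16*x + 23*y + 53 = 0.


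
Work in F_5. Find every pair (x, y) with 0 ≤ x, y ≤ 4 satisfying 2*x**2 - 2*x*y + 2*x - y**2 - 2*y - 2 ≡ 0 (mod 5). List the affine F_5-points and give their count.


Affine F_5-points: {(0, 1), (0, 2), (1, 2), (1, 4), (2, 0), (2, 4)}; count = 6.

For each of the 25 pairs (x, y) ∈ F_5², evaluate f(x, y) mod 5. Record the zeros.
  x = 0: [0↦3, 1↦0, 2↦0, 3↦3, 4↦4]  zeros at y ∈ {1, 2}
  x = 1: [0↦2, 1↦2, 2↦0, 3↦1, 4↦0]  zeros at y ∈ {2, 4}
  x = 2: [0↦0, 1↦3, 2↦4, 3↦3, 4↦0]  zeros at y ∈ {0, 4}
  x = 3: [0↦2, 1↦3, 2↦2, 3↦4, 4↦4]  zeros at y ∈ ∅
  x = 4: [0↦3, 1↦2, 2↦4, 3↦4, 4↦2]  zeros at y ∈ ∅
Collecting zeros: affine points = {(0, 1), (0, 2), (1, 2), (1, 4), (2, 0), (2, 4)}.
Total count |C(F_5)_aff| = 6.


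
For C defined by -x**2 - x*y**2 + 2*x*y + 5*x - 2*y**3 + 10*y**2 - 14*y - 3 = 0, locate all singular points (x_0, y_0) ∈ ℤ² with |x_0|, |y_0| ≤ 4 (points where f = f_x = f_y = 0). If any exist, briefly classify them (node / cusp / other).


Singular points: {(3, 1)}; classification: node.

Compute partial derivatives:
  f_x = -2*x - y**2 + 2*y + 5.
  f_y = -2*x*y + 2*x - 6*y**2 + 20*y - 14.
Scan x_0 ∈ {−4, ..., 4}. For each x_0, f_y(x_0, y) is a polynomial in y; find its integer roots y ∈ {−4, ..., 4}, then test f_x and f at those candidates.
  x = -4: f_y(-4, y) = -6*y**2 + 28*y - 22; vanishes at y ∈ {1}. (-4, 1): f_x = 14 ≠ 0.
  x = -3: f_y(-3, y) = -6*y**2 + 26*y - 20; vanishes at y ∈ {1}. (-3, 1): f_x = 12 ≠ 0.
  x = -2: f_y(-2, y) = -6*y**2 + 24*y - 18; vanishes at y ∈ {1, 3}. (-2, 1): f_x = 10 ≠ 0; (-2, 3): f_x = 6 ≠ 0.
  x = -1: f_y(-1, y) = -6*y**2 + 22*y - 16; vanishes at y ∈ {1}. (-1, 1): f_x = 8 ≠ 0.
  x = 0: f_y(0, y) = -6*y**2 + 20*y - 14; vanishes at y ∈ {1}. (0, 1): f_x = 6 ≠ 0.
  x = 1: f_y(1, y) = -6*y**2 + 18*y - 12; vanishes at y ∈ {1, 2}. (1, 1): f_x = 4 ≠ 0; (1, 2): f_x = 3 ≠ 0.
  x = 2: f_y(2, y) = -6*y**2 + 16*y - 10; vanishes at y ∈ {1}. (2, 1): f_x = 2 ≠ 0.
  x = 3: f_y(3, y) = -6*y**2 + 14*y - 8; vanishes at y ∈ {1}. (3, 1): f_x = 0, f = 0 — SINGULAR.
  x = 4: f_y(4, y) = -6*y**2 + 12*y - 6; vanishes at y ∈ {1}. (4, 1): f_x = -2 ≠ 0.
Only singular point on the grid: (3, 1).
Classify: substitute x = 3 + u, y = 1 + v and expand: f = -u**2 - u*v**2 - 2*v**3 + v**2.
No constant or linear terms (consistent with a singular point). Quadratic part: -u**2 + v**2. Cubic part: -u*v**2 - 2*v**3.
The quadratic part v**2 - u**2 = (v − u)(v + u) splits into two distinct linear factors, so there are two distinct tangent lines y − 1 = ±(x − 3) — this is a node (ordinary double point).
Classification: node.


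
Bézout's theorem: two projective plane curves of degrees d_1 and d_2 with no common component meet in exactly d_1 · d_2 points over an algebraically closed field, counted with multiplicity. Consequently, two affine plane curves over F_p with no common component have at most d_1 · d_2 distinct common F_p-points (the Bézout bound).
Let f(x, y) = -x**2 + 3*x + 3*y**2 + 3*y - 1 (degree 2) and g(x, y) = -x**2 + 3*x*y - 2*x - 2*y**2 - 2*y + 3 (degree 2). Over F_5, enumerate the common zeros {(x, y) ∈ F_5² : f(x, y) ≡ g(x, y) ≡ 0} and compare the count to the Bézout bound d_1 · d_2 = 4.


Common zeros: ∅; count = 0; Bézout bound = 4.

deg(f) = 2, deg(g) = 2, so Bézout bound = 4.
Scan x ∈ F_5. For each x, list the y ∈ F_5 with f(x, y) ≡ 0 and those with g(x, y) ≡ 0 (mod 5); the common zeros in that column are the intersection.
  x = 0: f ≡ 0 at y ∈ {1, 3}; g ≡ 0 at y ∈ ∅; common: ∅.
  x = 1: f ≡ 0 at y ∈ ∅; g ≡ 0 at y ∈ {0, 3}; common: ∅.
  x = 2: f ≡ 0 at y ∈ ∅; g ≡ 0 at y ∈ {0, 2}; common: ∅.
  x = 3: f ≡ 0 at y ∈ {1, 3}; g ≡ 0 at y ∈ ∅; common: ∅.
  x = 4: f ≡ 0 at y ∈ {0, 4}; g ≡ 0 at y ∈ ∅; common: ∅.
Collecting: common zeros = ∅, so the count is 0.
Comparison with the Bézout bound: 0 ≤ 4 = deg(f)·deg(g), as expected for curves with no common component (the affine F_5-count falls short of the bound because intersections may lie at infinity, over extension fields, or carry multiplicity).


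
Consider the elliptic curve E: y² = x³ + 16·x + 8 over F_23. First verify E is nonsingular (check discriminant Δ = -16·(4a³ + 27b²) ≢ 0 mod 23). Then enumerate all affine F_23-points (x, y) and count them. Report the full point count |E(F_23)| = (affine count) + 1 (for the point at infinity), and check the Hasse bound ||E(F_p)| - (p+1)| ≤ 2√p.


Affine points = {(0, 10), (0, 13), (1, 5), (1, 18), (2, 5), (2, 18), (5, 11), (5, 12), (7, 7), (7, 16), (8, 2), (8, 21), (10, 8), (10, 15), (14, 3), (14, 20), (15, 9), (15, 14), (16, 6), (16, 17), (17, 8), (17, 15), (19, 8), (19, 15), (20, 5), (20, 18)}; affine count = 26; |E(F_23)| = 27.

Discriminant check: Δ ∝ 4a³ + 27b² = 4·16³ + 27·8² = 4·4096 + 27·64 ≡ 11 (mod 23). Nonzero ⇒ E is nonsingular.
For each x ∈ F_23, compute rhs = x³ + 16·x + 8 mod 23, then count y ∈ F_23 with y² ≡ rhs.
  x = 0: rhs = 8, matching y values: 10, 13 (2 points).
  x = 1: rhs = 2, matching y values: 5, 18 (2 points).
  x = 2: rhs = 2, matching y values: 5, 18 (2 points).
  x = 3: rhs = 14, matching y values: none (0 points).
  x = 4: rhs = 21, matching y values: none (0 points).
  x = 5: rhs = 6, matching y values: 11, 12 (2 points).
  x = 6: rhs = 21, matching y values: none (0 points).
  x = 7: rhs = 3, matching y values: 7, 16 (2 points).
  x = 8: rhs = 4, matching y values: 2, 21 (2 points).
  x = 9: rhs = 7, matching y values: none (0 points).
  x = 10: rhs = 18, matching y values: 8, 15 (2 points).
  x = 11: rhs = 20, matching y values: none (0 points).
  x = 12: rhs = 19, matching y values: none (0 points).
  x = 13: rhs = 21, matching y values: none (0 points).
  x = 14: rhs = 9, matching y values: 3, 20 (2 points).
  x = 15: rhs = 12, matching y values: 9, 14 (2 points).
  x = 16: rhs = 13, matching y values: 6, 17 (2 points).
  x = 17: rhs = 18, matching y values: 8, 15 (2 points).
  x = 18: rhs = 10, matching y values: none (0 points).
  x = 19: rhs = 18, matching y values: 8, 15 (2 points).
  x = 20: rhs = 2, matching y values: 5, 18 (2 points).
  x = 21: rhs = 14, matching y values: none (0 points).
  x = 22: rhs = 14, matching y values: none (0 points).
Total affine count: 26.
Full point count |E(F_23)| = 26 + 1 = 27.
Hasse bound: |27 − (23+1)| = |3| = 3 ≤ 2√23 ≈ 9.5917 ✓.


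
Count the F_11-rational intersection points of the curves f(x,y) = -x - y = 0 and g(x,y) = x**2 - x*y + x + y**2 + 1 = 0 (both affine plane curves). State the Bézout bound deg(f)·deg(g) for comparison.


Common zeros: {(9, 2)}; count = 1; Bézout bound = 2.

deg(f) = 1, deg(g) = 2, so Bézout bound = 2.
Scan x ∈ F_11. For each x, list the y ∈ F_11 with f(x, y) ≡ 0 and those with g(x, y) ≡ 0 (mod 11); the common zeros in that column are the intersection.
  x = 0: f ≡ 0 at y ∈ {0}; g ≡ 0 at y ∈ ∅; common: ∅.
  x = 1: f ≡ 0 at y ∈ {10}; g ≡ 0 at y ∈ {6}; common: ∅.
  x = 2: f ≡ 0 at y ∈ {9}; g ≡ 0 at y ∈ {5, 8}; common: ∅.
  x = 3: f ≡ 0 at y ∈ {8}; g ≡ 0 at y ∈ {1, 2}; common: ∅.
  x = 4: f ≡ 0 at y ∈ {7}; g ≡ 0 at y ∈ {6, 9}; common: ∅.
  x = 5: f ≡ 0 at y ∈ {6}; g ≡ 0 at y ∈ {8}; common: ∅.
  x = 6: f ≡ 0 at y ∈ {5}; g ≡ 0 at y ∈ ∅; common: ∅.
  x = 7: f ≡ 0 at y ∈ {4}; g ≡ 0 at y ∈ ∅; common: ∅.
  x = 8: f ≡ 0 at y ∈ {3}; g ≡ 0 at y ∈ {1, 7}; common: ∅.
  x = 9: f ≡ 0 at y ∈ {2}; g ≡ 0 at y ∈ {2, 7}; common: {2}.
  x = 10: f ≡ 0 at y ∈ {1}; g ≡ 0 at y ∈ ∅; common: ∅.
Collecting: common zeros = {(9, 2)}, so the count is 1.
Comparison with the Bézout bound: 1 ≤ 2 = deg(f)·deg(g), as expected for curves with no common component (the affine F_11-count falls short of the bound because intersections may lie at infinity, over extension fields, or carry multiplicity).


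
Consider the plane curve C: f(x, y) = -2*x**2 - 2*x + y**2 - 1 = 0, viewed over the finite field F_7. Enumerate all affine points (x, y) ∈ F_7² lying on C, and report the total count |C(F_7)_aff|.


Affine F_7-points: {(0, 1), (0, 6), (3, 2), (3, 5), (6, 1), (6, 6)}; count = 6.

For each of the 49 pairs (x, y) ∈ F_7², evaluate f(x, y) mod 7. Record the zeros.
  x = 0: [0↦6, 1↦0, 2↦3, 3↦1, 4↦1, 5↦3, 6↦0]  zeros at y ∈ {1, 6}
  x = 1: [0↦2, 1↦3, 2↦6, 3↦4, 4↦4, 5↦6, 6↦3]  zeros at y ∈ ∅
  x = 2: [0↦1, 1↦2, 2↦5, 3↦3, 4↦3, 5↦5, 6↦2]  zeros at y ∈ ∅
  x = 3: [0↦3, 1↦4, 2↦0, 3↦5, 4↦5, 5↦0, 6↦4]  zeros at y ∈ {2, 5}
  x = 4: [0↦1, 1↦2, 2↦5, 3↦3, 4↦3, 5↦5, 6↦2]  zeros at y ∈ ∅
  x = 5: [0↦2, 1↦3, 2↦6, 3↦4, 4↦4, 5↦6, 6↦3]  zeros at y ∈ ∅
  x = 6: [0↦6, 1↦0, 2↦3, 3↦1, 4↦1, 5↦3, 6↦0]  zeros at y ∈ {1, 6}
Collecting zeros: affine points = {(0, 1), (0, 6), (3, 2), (3, 5), (6, 1), (6, 6)}.
Total count |C(F_7)_aff| = 6.


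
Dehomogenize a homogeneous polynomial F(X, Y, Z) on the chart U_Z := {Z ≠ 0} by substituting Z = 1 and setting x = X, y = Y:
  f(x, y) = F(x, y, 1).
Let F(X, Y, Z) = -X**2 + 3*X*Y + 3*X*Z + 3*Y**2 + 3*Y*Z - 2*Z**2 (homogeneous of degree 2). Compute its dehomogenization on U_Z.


f(x, y) = -x**2 + 3*x*y + 3*x + 3*y**2 + 3*y - 2

On U_Z we set Z = 1. Each monomial c·X^i·Y^j·Z^k in F becomes c·x^i·y^j·1^k = c·x^i·y^j.
Substituting Z = 1: F(X, Y, 1) = -x**2 + 3*x*y + 3*x + 3*y**2 + 3*y - 2.
Note: deg(f) ≤ deg(F) = 2; strict inequality happens when F is divisible by Z (lost terms).


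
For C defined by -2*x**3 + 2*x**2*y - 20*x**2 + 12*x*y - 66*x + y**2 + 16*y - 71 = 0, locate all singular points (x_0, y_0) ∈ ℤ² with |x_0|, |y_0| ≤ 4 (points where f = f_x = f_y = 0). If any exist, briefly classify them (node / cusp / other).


Singular points: {(-3, 1)}; classification: cusp.

Compute partial derivatives:
  f_x = -6*x**2 + 4*x*y - 40*x + 12*y - 66.
  f_y = 2*x**2 + 12*x + 2*y + 16.
Scan x_0 ∈ {−4, ..., 4}. For each x_0, f_y(x_0, y) is a polynomial in y; find its integer roots y ∈ {−4, ..., 4}, then test f_x and f at those candidates.
  x = -4: f_y(-4, y) = 2*y; vanishes at y ∈ {0}. (-4, 0): f_x = -2 ≠ 0.
  x = -3: f_y(-3, y) = 2*y - 2; vanishes at y ∈ {1}. (-3, 1): f_x = 0, f = 0 — SINGULAR.
  x = -2: f_y(-2, y) = 2*y; vanishes at y ∈ {0}. (-2, 0): f_x = -10 ≠ 0.
  x = -1: f_y(-1, y) = 2*y + 6; vanishes at y ∈ {-3}. (-1, -3): f_x = -56 ≠ 0.
  x = 0: f_y(0, y) = 2*y + 16; no integer root y with |y| ≤ 4.
  x = 1: f_y(1, y) = 2*y + 30; no integer root y with |y| ≤ 4.
  x = 2: f_y(2, y) = 2*y + 48; no integer root y with |y| ≤ 4.
  x = 3: f_y(3, y) = 2*y + 70; no integer root y with |y| ≤ 4.
  x = 4: f_y(4, y) = 2*y + 96; no integer root y with |y| ≤ 4.
Only singular point on the grid: (-3, 1).
Classify: substitute x = -3 + u, y = 1 + v and expand: f = -2*u**3 + 2*u**2*v + v**2.
No constant or linear terms (consistent with a singular point). Quadratic part: v**2. Cubic part: -2*u**3 + 2*u**2*v.
The quadratic part v**2 is a perfect square, so there is a single (double) tangent line v = 0, i.e. y = 1. Restricting the cubic part to that line (v = 0) leaves -2*u**3 ≠ 0, so f is not divisible by v and the branch is v² ≈ 2*u**3 to lowest order — this is a cusp.
Classification: cusp.


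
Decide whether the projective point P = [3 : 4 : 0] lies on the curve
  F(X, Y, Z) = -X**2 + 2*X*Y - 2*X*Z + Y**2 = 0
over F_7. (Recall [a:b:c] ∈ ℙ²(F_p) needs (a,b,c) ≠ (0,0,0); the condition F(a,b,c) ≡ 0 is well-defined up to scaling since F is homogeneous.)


F(3,4,0) ≡ 3 (mod 7); P is NOT on the curve.

Evaluate F(3, 4, 0) term-by-term (mod 7).
  -X**2 ↦ -1·9·1·1 = -9
  2*X*Y ↦ 2·3·4·1 = 24
  -2*X*Z ↦ -2·3·1·0 = 0
  Y**2 ↦ 1·1·16·1 = 16
Sum: F(3, 4, 0) = (-9) + (24) + (0) + (16) = 31.
Reducing mod 7: 31 ≡ 3 (mod 7).
Since F(a, b, c) ≡ 3 ≠ 0 (mod 7), P does NOT lie on the curve.


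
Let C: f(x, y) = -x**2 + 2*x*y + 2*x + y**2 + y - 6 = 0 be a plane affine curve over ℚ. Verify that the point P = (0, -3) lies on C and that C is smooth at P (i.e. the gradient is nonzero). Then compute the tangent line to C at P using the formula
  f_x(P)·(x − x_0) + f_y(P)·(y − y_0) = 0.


Tangent line at P: -4*x - 5*y - 15 = 0.

Step 1: f(0, -3) = 0, so P lies on C.
Step 2: partial derivatives
  f_x(x, y) = -2*x + 2*y + 2, f_y(x, y) = 2*x + 2*y + 1.
  f_x(P) = -4, f_y(P) = -5 (gradient nonzero, so P is smooth).
Step 3: tangent line at P: -4·(x − 0) + -5·(y − -3) = 0.
Expanding: -4*x - 5*y - 15 = 0.


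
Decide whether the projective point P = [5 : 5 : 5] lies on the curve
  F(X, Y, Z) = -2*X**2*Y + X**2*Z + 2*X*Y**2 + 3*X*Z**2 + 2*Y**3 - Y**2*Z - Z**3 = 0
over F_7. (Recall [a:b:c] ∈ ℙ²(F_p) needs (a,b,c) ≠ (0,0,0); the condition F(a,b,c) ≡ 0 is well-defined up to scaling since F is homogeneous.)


F(5,5,5) ≡ 3 (mod 7); P is NOT on the curve.

Evaluate F(5, 5, 5) term-by-term (mod 7).
  -2*X**2*Y ↦ -2·25·5·1 = -250
  X**2*Z ↦ 1·25·1·5 = 125
  2*X*Y**2 ↦ 2·5·25·1 = 250
  3*X*Z**2 ↦ 3·5·1·25 = 375
  2*Y**3 ↦ 2·1·125·1 = 250
  -Y**2*Z ↦ -1·1·25·5 = -125
  -Z**3 ↦ -1·1·1·125 = -125
Sum: F(5, 5, 5) = (-250) + (125) + (250) + (375) + (250) + (-125) + (-125) = 500.
Reducing mod 7: 500 ≡ 3 (mod 7).
Since F(a, b, c) ≡ 3 ≠ 0 (mod 7), P does NOT lie on the curve.


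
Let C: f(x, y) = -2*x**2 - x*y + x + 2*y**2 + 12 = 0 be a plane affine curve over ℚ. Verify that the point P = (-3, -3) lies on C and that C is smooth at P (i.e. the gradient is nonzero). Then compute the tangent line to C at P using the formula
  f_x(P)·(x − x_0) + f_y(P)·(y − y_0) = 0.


Tangent line at P: 16*x - 9*y + 21 = 0.

Step 1: f(-3, -3) = 0, so P lies on C.
Step 2: partial derivatives
  f_x(x, y) = -4*x - y + 1, f_y(x, y) = -x + 4*y.
  f_x(P) = 16, f_y(P) = -9 (gradient nonzero, so P is smooth).
Step 3: tangent line at P: 16·(x − -3) + -9·(y − -3) = 0.
Expanding: 16*x - 9*y + 21 = 0.


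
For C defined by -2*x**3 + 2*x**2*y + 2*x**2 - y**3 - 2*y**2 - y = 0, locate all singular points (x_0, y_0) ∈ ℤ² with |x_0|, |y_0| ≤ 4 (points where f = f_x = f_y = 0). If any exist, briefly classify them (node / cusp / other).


Singular points: {(0, -1)}; classification: cusp.

Compute partial derivatives:
  f_x = -6*x**2 + 4*x*y + 4*x.
  f_y = 2*x**2 - 3*y**2 - 4*y - 1.
Scan x_0 ∈ {−4, ..., 4}. For each x_0, f_y(x_0, y) is a polynomial in y; find its integer roots y ∈ {−4, ..., 4}, then test f_x and f at those candidates.
  x = -4: f_y(-4, y) = -3*y**2 - 4*y + 31; no integer root y with |y| ≤ 4.
  x = -3: f_y(-3, y) = -3*y**2 - 4*y + 17; no integer root y with |y| ≤ 4.
  x = -2: f_y(-2, y) = -3*y**2 - 4*y + 7; vanishes at y ∈ {1}. (-2, 1): f_x = -40 ≠ 0.
  x = -1: f_y(-1, y) = -3*y**2 - 4*y + 1; no integer root y with |y| ≤ 4.
  x = 0: f_y(0, y) = -3*y**2 - 4*y - 1; vanishes at y ∈ {-1}. (0, -1): f_x = 0, f = 0 — SINGULAR.
  x = 1: f_y(1, y) = -3*y**2 - 4*y + 1; no integer root y with |y| ≤ 4.
  x = 2: f_y(2, y) = -3*y**2 - 4*y + 7; vanishes at y ∈ {1}. (2, 1): f_x = -8 ≠ 0.
  x = 3: f_y(3, y) = -3*y**2 - 4*y + 17; no integer root y with |y| ≤ 4.
  x = 4: f_y(4, y) = -3*y**2 - 4*y + 31; no integer root y with |y| ≤ 4.
Only singular point on the grid: (0, -1).
Classify: substitute x = 0 + u, y = -1 + v and expand: f = -2*u**3 + 2*u**2*v - v**3 + v**2.
No constant or linear terms (consistent with a singular point). Quadratic part: v**2. Cubic part: -2*u**3 + 2*u**2*v - v**3.
The quadratic part v**2 is a perfect square, so there is a single (double) tangent line v = 0, i.e. y = -1. Restricting the cubic part to that line (v = 0) leaves -2*u**3 ≠ 0, so f is not divisible by v and the branch is v² ≈ 2*u**3 to lowest order — this is a cusp.
Classification: cusp.


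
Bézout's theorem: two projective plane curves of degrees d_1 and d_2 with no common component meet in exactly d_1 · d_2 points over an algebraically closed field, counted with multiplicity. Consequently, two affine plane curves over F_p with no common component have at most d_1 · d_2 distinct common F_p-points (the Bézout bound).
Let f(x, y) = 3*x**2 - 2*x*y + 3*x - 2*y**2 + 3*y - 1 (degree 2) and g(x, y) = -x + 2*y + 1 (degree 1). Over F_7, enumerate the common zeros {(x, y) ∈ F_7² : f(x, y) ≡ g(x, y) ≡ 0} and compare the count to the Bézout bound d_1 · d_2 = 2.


Common zeros: ∅; count = 0; Bézout bound = 2.

deg(f) = 2, deg(g) = 1, so Bézout bound = 2.
Scan x ∈ F_7. For each x, list the y ∈ F_7 with f(x, y) ≡ 0 and those with g(x, y) ≡ 0 (mod 7); the common zeros in that column are the intersection.
  x = 0: f ≡ 0 at y ∈ {1, 4}; g ≡ 0 at y ∈ {3}; common: ∅.
  x = 1: f ≡ 0 at y ∈ ∅; g ≡ 0 at y ∈ {0}; common: ∅.
  x = 2: f ≡ 0 at y ∈ {1, 2}; g ≡ 0 at y ∈ {4}; common: ∅.
  x = 3: f ≡ 0 at y ∈ {0, 2}; g ≡ 0 at y ∈ {1}; common: ∅.
  x = 4: f ≡ 0 at y ∈ {4}; g ≡ 0 at y ∈ {5}; common: ∅.
  x = 5: f ≡ 0 at y ∈ ∅; g ≡ 0 at y ∈ {2}; common: ∅.
  x = 6: f ≡ 0 at y ∈ ∅; g ≡ 0 at y ∈ {6}; common: ∅.
Collecting: common zeros = ∅, so the count is 0.
Comparison with the Bézout bound: 0 ≤ 2 = deg(f)·deg(g), as expected for curves with no common component (the affine F_7-count falls short of the bound because intersections may lie at infinity, over extension fields, or carry multiplicity).


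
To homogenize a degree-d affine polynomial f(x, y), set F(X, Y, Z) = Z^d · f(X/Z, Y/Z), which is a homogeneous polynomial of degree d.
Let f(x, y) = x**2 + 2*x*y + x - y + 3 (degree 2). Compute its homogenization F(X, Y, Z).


F(X, Y, Z) = X**2 + 2*X*Y + X*Z - Y*Z + 3*Z**2

deg(f) = 2.
Substitute x = X/Z, y = Y/Z into f, then multiply by Z^2.
  monomial 1·x^2·y^0 ↦ 1·X^2·Y^0·Z^0.
  monomial 2·x^1·y^1 ↦ 2·X^1·Y^1·Z^0.
  monomial 1·x^1·y^0 ↦ 1·X^1·Y^0·Z^1.
  monomial -1·x^0·y^1 ↦ -1·X^0·Y^1·Z^1.
  monomial 3·x^0·y^0 ↦ 3·X^0·Y^0·Z^2.
Collecting: F(X, Y, Z) = X**2 + 2*X*Y + X*Z - Y*Z + 3*Z**2.


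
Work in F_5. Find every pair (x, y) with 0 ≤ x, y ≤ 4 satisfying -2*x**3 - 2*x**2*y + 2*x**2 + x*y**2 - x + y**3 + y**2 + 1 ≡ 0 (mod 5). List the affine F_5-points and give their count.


Affine F_5-points: {(1, 0), (2, 2), (3, 2), (4, 1), (4, 2)}; count = 5.

For each of the 25 pairs (x, y) ∈ F_5², evaluate f(x, y) mod 5. Record the zeros.
  x = 0: [0↦1, 1↦3, 2↦3, 3↦2, 4↦1]  zeros at y ∈ ∅
  x = 1: [0↦0, 1↦1, 2↦2, 3↦4, 4↦3]  zeros at y ∈ {0}
  x = 2: [0↦1, 1↦2, 2↦0, 3↦1, 4↦1]  zeros at y ∈ {2}
  x = 3: [0↦2, 1↦4, 2↦0, 3↦1, 4↦3]  zeros at y ∈ {2}
  x = 4: [0↦1, 1↦0, 2↦0, 3↦2, 4↦2]  zeros at y ∈ {1, 2}
Collecting zeros: affine points = {(1, 0), (2, 2), (3, 2), (4, 1), (4, 2)}.
Total count |C(F_5)_aff| = 5.


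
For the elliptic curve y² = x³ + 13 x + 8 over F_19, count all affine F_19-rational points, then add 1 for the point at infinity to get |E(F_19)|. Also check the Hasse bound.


Affine points = {(2, 2), (2, 17), (3, 6), (3, 13), (6, 6), (6, 13), (7, 9), (7, 10), (8, 4), (8, 15), (10, 6), (10, 13), (11, 0), (12, 7), (12, 12), (15, 5), (15, 14)}; affine count = 17; |E(F_19)| = 18.

Discriminant check: Δ ∝ 4a³ + 27b² = 4·13³ + 27·8² = 4·2197 + 27·64 ≡ 9 (mod 19). Nonzero ⇒ E is nonsingular.
For each x ∈ F_19, compute rhs = x³ + 13·x + 8 mod 19, then count y ∈ F_19 with y² ≡ rhs.
  x = 0: rhs = 8, matching y values: none (0 points).
  x = 1: rhs = 3, matching y values: none (0 points).
  x = 2: rhs = 4, matching y values: 2, 17 (2 points).
  x = 3: rhs = 17, matching y values: 6, 13 (2 points).
  x = 4: rhs = 10, matching y values: none (0 points).
  x = 5: rhs = 8, matching y values: none (0 points).
  x = 6: rhs = 17, matching y values: 6, 13 (2 points).
  x = 7: rhs = 5, matching y values: 9, 10 (2 points).
  x = 8: rhs = 16, matching y values: 4, 15 (2 points).
  x = 9: rhs = 18, matching y values: none (0 points).
  x = 10: rhs = 17, matching y values: 6, 13 (2 points).
  x = 11: rhs = 0, matching y values: 0 (1 points).
  x = 12: rhs = 11, matching y values: 7, 12 (2 points).
  x = 13: rhs = 18, matching y values: none (0 points).
  x = 14: rhs = 8, matching y values: none (0 points).
  x = 15: rhs = 6, matching y values: 5, 14 (2 points).
  x = 16: rhs = 18, matching y values: none (0 points).
  x = 17: rhs = 12, matching y values: none (0 points).
  x = 18: rhs = 13, matching y values: none (0 points).
Total affine count: 17.
Full point count |E(F_19)| = 17 + 1 = 18.
Hasse bound: |18 − (19+1)| = |-2| = 2 ≤ 2√19 ≈ 8.7178 ✓.


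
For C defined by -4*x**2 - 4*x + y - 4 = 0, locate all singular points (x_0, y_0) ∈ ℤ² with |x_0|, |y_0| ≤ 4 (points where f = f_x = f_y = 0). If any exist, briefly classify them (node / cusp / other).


No singular points in the scanned grid; C is smooth there.

Compute partial derivatives:
  f_x = -8*x - 4.
  f_y = 1.
f_y = 1 is a nonzero constant, so f_y never vanishes: no point (x, y) can satisfy f = f_x = f_y = 0. In particular no (x, y) ∈ {−4, ..., 4}² is singular; the curve is smooth.


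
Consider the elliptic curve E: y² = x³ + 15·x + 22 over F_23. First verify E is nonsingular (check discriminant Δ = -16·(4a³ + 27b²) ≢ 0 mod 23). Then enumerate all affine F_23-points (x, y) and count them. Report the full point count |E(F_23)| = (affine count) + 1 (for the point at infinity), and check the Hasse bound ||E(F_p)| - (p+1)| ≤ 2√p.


Affine points = {(3, 5), (3, 18), (4, 10), (4, 13), (6, 11), (6, 12), (9, 9), (9, 14), (11, 0), (14, 3), (14, 20), (18, 11), (18, 12), (19, 6), (19, 17), (22, 11), (22, 12)}; affine count = 17; |E(F_23)| = 18.

Discriminant check: Δ ∝ 4a³ + 27b² = 4·15³ + 27·22² = 4·3375 + 27·484 ≡ 3 (mod 23). Nonzero ⇒ E is nonsingular.
For each x ∈ F_23, compute rhs = x³ + 15·x + 22 mod 23, then count y ∈ F_23 with y² ≡ rhs.
  x = 0: rhs = 22, matching y values: none (0 points).
  x = 1: rhs = 15, matching y values: none (0 points).
  x = 2: rhs = 14, matching y values: none (0 points).
  x = 3: rhs = 2, matching y values: 5, 18 (2 points).
  x = 4: rhs = 8, matching y values: 10, 13 (2 points).
  x = 5: rhs = 15, matching y values: none (0 points).
  x = 6: rhs = 6, matching y values: 11, 12 (2 points).
  x = 7: rhs = 10, matching y values: none (0 points).
  x = 8: rhs = 10, matching y values: none (0 points).
  x = 9: rhs = 12, matching y values: 9, 14 (2 points).
  x = 10: rhs = 22, matching y values: none (0 points).
  x = 11: rhs = 0, matching y values: 0 (1 points).
  x = 12: rhs = 21, matching y values: none (0 points).
  x = 13: rhs = 22, matching y values: none (0 points).
  x = 14: rhs = 9, matching y values: 3, 20 (2 points).
  x = 15: rhs = 11, matching y values: none (0 points).
  x = 16: rhs = 11, matching y values: none (0 points).
  x = 17: rhs = 15, matching y values: none (0 points).
  x = 18: rhs = 6, matching y values: 11, 12 (2 points).
  x = 19: rhs = 13, matching y values: 6, 17 (2 points).
  x = 20: rhs = 19, matching y values: none (0 points).
  x = 21: rhs = 7, matching y values: none (0 points).
  x = 22: rhs = 6, matching y values: 11, 12 (2 points).
Total affine count: 17.
Full point count |E(F_23)| = 17 + 1 = 18.
Hasse bound: |18 − (23+1)| = |-6| = 6 ≤ 2√23 ≈ 9.5917 ✓.


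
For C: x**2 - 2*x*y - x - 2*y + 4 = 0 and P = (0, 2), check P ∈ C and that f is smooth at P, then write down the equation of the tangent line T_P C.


Tangent line at P: -5*x - 2*y + 4 = 0.

Step 1: f(0, 2) = 0, so P lies on C.
Step 2: partial derivatives
  f_x(x, y) = 2*x - 2*y - 1, f_y(x, y) = -2*x - 2.
  f_x(P) = -5, f_y(P) = -2 (gradient nonzero, so P is smooth).
Step 3: tangent line at P: -5·(x − 0) + -2·(y − 2) = 0.
Expanding: -5*x - 2*y + 4 = 0.


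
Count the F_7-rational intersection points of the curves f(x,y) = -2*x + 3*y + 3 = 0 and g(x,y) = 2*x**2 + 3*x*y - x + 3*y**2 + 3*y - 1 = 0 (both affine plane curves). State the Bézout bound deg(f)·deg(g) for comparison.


Common zeros: ∅; count = 0; Bézout bound = 2.

deg(f) = 1, deg(g) = 2, so Bézout bound = 2.
Scan x ∈ F_7. For each x, list the y ∈ F_7 with f(x, y) ≡ 0 and those with g(x, y) ≡ 0 (mod 7); the common zeros in that column are the intersection.
  x = 0: f ≡ 0 at y ∈ {6}; g ≡ 0 at y ∈ {3}; common: ∅.
  x = 1: f ≡ 0 at y ∈ {2}; g ≡ 0 at y ∈ {0, 5}; common: ∅.
  x = 2: f ≡ 0 at y ∈ {5}; g ≡ 0 at y ∈ {2}; common: ∅.
  x = 3: f ≡ 0 at y ∈ {1}; g ≡ 0 at y ∈ {0, 3}; common: ∅.
  x = 4: f ≡ 0 at y ∈ {4}; g ≡ 0 at y ∈ ∅; common: ∅.
  x = 5: f ≡ 0 at y ∈ {0}; g ≡ 0 at y ∈ ∅; common: ∅.
  x = 6: f ≡ 0 at y ∈ {3}; g ≡ 0 at y ∈ {2, 5}; common: ∅.
Collecting: common zeros = ∅, so the count is 0.
Comparison with the Bézout bound: 0 ≤ 2 = deg(f)·deg(g), as expected for curves with no common component (the affine F_7-count falls short of the bound because intersections may lie at infinity, over extension fields, or carry multiplicity).


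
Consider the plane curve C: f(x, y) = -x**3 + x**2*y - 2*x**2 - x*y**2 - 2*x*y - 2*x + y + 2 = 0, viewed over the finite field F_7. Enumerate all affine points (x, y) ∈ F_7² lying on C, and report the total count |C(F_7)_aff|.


Affine F_7-points: {(0, 5), (1, 2), (1, 5), (2, 5), (2, 6), (3, 0), (3, 6), (6, 4), (6, 6)}; count = 9.

For each of the 49 pairs (x, y) ∈ F_7², evaluate f(x, y) mod 7. Record the zeros.
  x = 0: [0↦2, 1↦3, 2↦4, 3↦5, 4↦6, 5↦0, 6↦1]  zeros at y ∈ {5}
  x = 1: [0↦4, 1↦3, 2↦0, 3↦2, 4↦2, 5↦0, 6↦3]  zeros at y ∈ {2, 5}
  x = 2: [0↦3, 1↦2, 2↦4, 3↦2, 4↦3, 5↦0, 6↦0]  zeros at y ∈ {5, 6}
  x = 3: [0↦0, 1↦1, 2↦3, 3↦6, 4↦3, 5↦1, 6↦0]  zeros at y ∈ {0, 6}
  x = 4: [0↦3, 1↦1, 2↦5, 3↦1, 4↦3, 5↦4, 6↦4]  zeros at y ∈ ∅
  x = 5: [0↦6, 1↦3, 2↦4, 3↦2, 4↦4, 5↦3, 6↦6]  zeros at y ∈ ∅
  x = 6: [0↦3, 1↦1, 2↦1, 3↦3, 4↦0, 5↦6, 6↦0]  zeros at y ∈ {4, 6}
Collecting zeros: affine points = {(0, 5), (1, 2), (1, 5), (2, 5), (2, 6), (3, 0), (3, 6), (6, 4), (6, 6)}.
Total count |C(F_7)_aff| = 9.


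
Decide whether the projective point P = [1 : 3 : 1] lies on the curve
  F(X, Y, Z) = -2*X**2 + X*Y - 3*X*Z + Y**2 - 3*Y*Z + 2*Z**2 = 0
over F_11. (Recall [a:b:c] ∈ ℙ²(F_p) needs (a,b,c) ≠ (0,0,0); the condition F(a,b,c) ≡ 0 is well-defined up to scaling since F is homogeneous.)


F(1,3,1) ≡ 0 (mod 11); P is on the curve.

Evaluate F(1, 3, 1) term-by-term (mod 11).
  -2*X**2 ↦ -2·1·1·1 = -2
  X*Y ↦ 1·1·3·1 = 3
  -3*X*Z ↦ -3·1·1·1 = -3
  Y**2 ↦ 1·1·9·1 = 9
  -3*Y*Z ↦ -3·1·3·1 = -9
  2*Z**2 ↦ 2·1·1·1 = 2
Sum: F(1, 3, 1) = (-2) + (3) + (-3) + (9) + (-9) + (2) = 0.
Reducing mod 11: 0 ≡ 0 (mod 11).
Since F(a, b, c) ≡ 0 (mod 11), P lies on the curve.


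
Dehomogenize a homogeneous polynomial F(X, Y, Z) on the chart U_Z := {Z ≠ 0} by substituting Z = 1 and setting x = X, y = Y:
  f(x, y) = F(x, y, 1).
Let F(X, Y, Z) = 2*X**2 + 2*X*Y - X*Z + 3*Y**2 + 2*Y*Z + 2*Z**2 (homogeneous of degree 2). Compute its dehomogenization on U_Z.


f(x, y) = 2*x**2 + 2*x*y - x + 3*y**2 + 2*y + 2

On U_Z we set Z = 1. Each monomial c·X^i·Y^j·Z^k in F becomes c·x^i·y^j·1^k = c·x^i·y^j.
Substituting Z = 1: F(X, Y, 1) = 2*x**2 + 2*x*y - x + 3*y**2 + 2*y + 2.
Note: deg(f) ≤ deg(F) = 2; strict inequality happens when F is divisible by Z (lost terms).


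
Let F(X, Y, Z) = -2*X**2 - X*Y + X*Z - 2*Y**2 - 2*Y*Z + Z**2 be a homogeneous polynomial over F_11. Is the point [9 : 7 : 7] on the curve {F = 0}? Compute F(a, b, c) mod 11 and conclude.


F(9,7,7) ≡ 10 (mod 11); P is NOT on the curve.

Evaluate F(9, 7, 7) term-by-term (mod 11).
  -2*X**2 ↦ -2·81·1·1 = -162
  -X*Y ↦ -1·9·7·1 = -63
  X*Z ↦ 1·9·1·7 = 63
  -2*Y**2 ↦ -2·1·49·1 = -98
  -2*Y*Z ↦ -2·1·7·7 = -98
  Z**2 ↦ 1·1·1·49 = 49
Sum: F(9, 7, 7) = (-162) + (-63) + (63) + (-98) + (-98) + (49) = -309.
Reducing mod 11: -309 ≡ 10 (mod 11).
Since F(a, b, c) ≡ 10 ≠ 0 (mod 11), P does NOT lie on the curve.


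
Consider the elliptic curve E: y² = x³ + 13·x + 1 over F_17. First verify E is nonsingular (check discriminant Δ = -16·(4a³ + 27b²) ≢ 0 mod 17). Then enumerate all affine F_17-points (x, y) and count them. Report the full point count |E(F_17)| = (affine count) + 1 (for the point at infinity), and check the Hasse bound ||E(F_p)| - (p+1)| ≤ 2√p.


Affine points = {(0, 1), (0, 16), (1, 7), (1, 10), (2, 1), (2, 16), (3, 4), (3, 13), (4, 7), (4, 10), (5, 2), (5, 15), (10, 3), (10, 14), (11, 8), (11, 9), (12, 7), (12, 10), (13, 2), (13, 15), (15, 1), (15, 16), (16, 2), (16, 15)}; affine count = 24; |E(F_17)| = 25.

Discriminant check: Δ ∝ 4a³ + 27b² = 4·13³ + 27·1² = 4·2197 + 27·1 ≡ 9 (mod 17). Nonzero ⇒ E is nonsingular.
For each x ∈ F_17, compute rhs = x³ + 13·x + 1 mod 17, then count y ∈ F_17 with y² ≡ rhs.
  x = 0: rhs = 1, matching y values: 1, 16 (2 points).
  x = 1: rhs = 15, matching y values: 7, 10 (2 points).
  x = 2: rhs = 1, matching y values: 1, 16 (2 points).
  x = 3: rhs = 16, matching y values: 4, 13 (2 points).
  x = 4: rhs = 15, matching y values: 7, 10 (2 points).
  x = 5: rhs = 4, matching y values: 2, 15 (2 points).
  x = 6: rhs = 6, matching y values: none (0 points).
  x = 7: rhs = 10, matching y values: none (0 points).
  x = 8: rhs = 5, matching y values: none (0 points).
  x = 9: rhs = 14, matching y values: none (0 points).
  x = 10: rhs = 9, matching y values: 3, 14 (2 points).
  x = 11: rhs = 13, matching y values: 8, 9 (2 points).
  x = 12: rhs = 15, matching y values: 7, 10 (2 points).
  x = 13: rhs = 4, matching y values: 2, 15 (2 points).
  x = 14: rhs = 3, matching y values: none (0 points).
  x = 15: rhs = 1, matching y values: 1, 16 (2 points).
  x = 16: rhs = 4, matching y values: 2, 15 (2 points).
Total affine count: 24.
Full point count |E(F_17)| = 24 + 1 = 25.
Hasse bound: |25 − (17+1)| = |7| = 7 ≤ 2√17 ≈ 8.2462 ✓.


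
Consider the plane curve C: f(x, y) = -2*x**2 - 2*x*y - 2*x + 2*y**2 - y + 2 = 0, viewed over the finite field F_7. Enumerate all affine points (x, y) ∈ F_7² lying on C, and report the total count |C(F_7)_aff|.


Affine F_7-points: {(1, 2), (1, 3), (2, 3), (3, 2), (3, 5), (4, 4), (5, 4), (5, 5)}; count = 8.

For each of the 49 pairs (x, y) ∈ F_7², evaluate f(x, y) mod 7. Record the zeros.
  x = 0: [0↦2, 1↦3, 2↦1, 3↦3, 4↦2, 5↦5, 6↦5]  zeros at y ∈ ∅
  x = 1: [0↦5, 1↦4, 2↦0, 3↦0, 4↦4, 5↦5, 6↦3]  zeros at y ∈ {2, 3}
  x = 2: [0↦4, 1↦1, 2↦2, 3↦0, 4↦2, 5↦1, 6↦4]  zeros at y ∈ {3}
  x = 3: [0↦6, 1↦1, 2↦0, 3↦3, 4↦3, 5↦0, 6↦1]  zeros at y ∈ {2, 5}
  x = 4: [0↦4, 1↦4, 2↦1, 3↦2, 4↦0, 5↦2, 6↦1]  zeros at y ∈ {4}
  x = 5: [0↦5, 1↦3, 2↦5, 3↦4, 4↦0, 5↦0, 6↦4]  zeros at y ∈ {4, 5}
  x = 6: [0↦2, 1↦5, 2↦5, 3↦2, 4↦3, 5↦1, 6↦3]  zeros at y ∈ ∅
Collecting zeros: affine points = {(1, 2), (1, 3), (2, 3), (3, 2), (3, 5), (4, 4), (5, 4), (5, 5)}.
Total count |C(F_7)_aff| = 8.


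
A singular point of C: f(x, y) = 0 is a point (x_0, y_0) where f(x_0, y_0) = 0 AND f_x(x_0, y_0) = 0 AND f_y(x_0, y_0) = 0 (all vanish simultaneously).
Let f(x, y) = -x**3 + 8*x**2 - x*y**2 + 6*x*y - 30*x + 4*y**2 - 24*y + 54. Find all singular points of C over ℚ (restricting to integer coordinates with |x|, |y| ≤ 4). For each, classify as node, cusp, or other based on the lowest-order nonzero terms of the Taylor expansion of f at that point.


Singular points: {(3, 3)}; classification: node.

Compute partial derivatives:
  f_x = -3*x**2 + 16*x - y**2 + 6*y - 30.
  f_y = -2*x*y + 6*x + 8*y - 24.
Scan x_0 ∈ {−4, ..., 4}. For each x_0, f_y(x_0, y) is a polynomial in y; find its integer roots y ∈ {−4, ..., 4}, then test f_x and f at those candidates.
  x = -4: f_y(-4, y) = 16*y - 48; vanishes at y ∈ {3}. (-4, 3): f_x = -133 ≠ 0.
  x = -3: f_y(-3, y) = 14*y - 42; vanishes at y ∈ {3}. (-3, 3): f_x = -96 ≠ 0.
  x = -2: f_y(-2, y) = 12*y - 36; vanishes at y ∈ {3}. (-2, 3): f_x = -65 ≠ 0.
  x = -1: f_y(-1, y) = 10*y - 30; vanishes at y ∈ {3}. (-1, 3): f_x = -40 ≠ 0.
  x = 0: f_y(0, y) = 8*y - 24; vanishes at y ∈ {3}. (0, 3): f_x = -21 ≠ 0.
  x = 1: f_y(1, y) = 6*y - 18; vanishes at y ∈ {3}. (1, 3): f_x = -8 ≠ 0.
  x = 2: f_y(2, y) = 4*y - 12; vanishes at y ∈ {3}. (2, 3): f_x = -1 ≠ 0.
  x = 3: f_y(3, y) = 2*y - 6; vanishes at y ∈ {3}. (3, 3): f_x = 0, f = 0 — SINGULAR.
  x = 4: f_y(4, y) = 0; vanishes at y ∈ {-4, -3, -2, -1, 0, 1, 2, 3, 4}. (4, -4): f_x = -54 ≠ 0; (4, -3): f_x = -41 ≠ 0; (4, -2): f_x = -30 ≠ 0; (4, -1): f_x = -21 ≠ 0; (4, 0): f_x = -14 ≠ 0; (4, 1): f_x = -9 ≠ 0; (4, 2): f_x = -6 ≠ 0; (4, 3): f_x = -5 ≠ 0; (4, 4): f_x = -6 ≠ 0.
Only singular point on the grid: (3, 3).
Classify: substitute x = 3 + u, y = 3 + v and expand: f = -u**3 - u**2 - u*v**2 + v**2.
No constant or linear terms (consistent with a singular point). Quadratic part: -u**2 + v**2. Cubic part: -u**3 - u*v**2.
The quadratic part v**2 - u**2 = (v − u)(v + u) splits into two distinct linear factors, so there are two distinct tangent lines y − 3 = ±(x − 3) — this is a node (ordinary double point).
Classification: node.


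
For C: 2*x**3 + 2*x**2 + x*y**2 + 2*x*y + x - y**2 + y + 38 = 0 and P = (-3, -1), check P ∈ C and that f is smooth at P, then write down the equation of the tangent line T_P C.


Tangent line at P: 42*x + 3*y + 129 = 0.

Step 1: f(-3, -1) = 0, so P lies on C.
Step 2: partial derivatives
  f_x(x, y) = 6*x**2 + 4*x + y**2 + 2*y + 1, f_y(x, y) = 2*x*y + 2*x - 2*y + 1.
  f_x(P) = 42, f_y(P) = 3 (gradient nonzero, so P is smooth).
Step 3: tangent line at P: 42·(x − -3) + 3·(y − -1) = 0.
Expanding: 42*x + 3*y + 129 = 0.


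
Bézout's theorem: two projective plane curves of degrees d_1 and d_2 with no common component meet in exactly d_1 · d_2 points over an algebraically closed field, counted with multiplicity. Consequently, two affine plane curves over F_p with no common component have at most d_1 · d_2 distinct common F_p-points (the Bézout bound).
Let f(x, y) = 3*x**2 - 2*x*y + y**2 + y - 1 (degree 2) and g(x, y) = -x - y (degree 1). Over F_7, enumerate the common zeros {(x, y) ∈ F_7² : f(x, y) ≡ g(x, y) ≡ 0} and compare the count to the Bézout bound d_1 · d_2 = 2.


Common zeros: {(2, 5), (4, 3)}; count = 2; Bézout bound = 2.

deg(f) = 2, deg(g) = 1, so Bézout bound = 2.
Scan x ∈ F_7. For each x, list the y ∈ F_7 with f(x, y) ≡ 0 and those with g(x, y) ≡ 0 (mod 7); the common zeros in that column are the intersection.
  x = 0: f ≡ 0 at y ∈ ∅; g ≡ 0 at y ∈ {0}; common: ∅.
  x = 1: f ≡ 0 at y ∈ {4}; g ≡ 0 at y ∈ {6}; common: ∅.
  x = 2: f ≡ 0 at y ∈ {5}; g ≡ 0 at y ∈ {5}; common: {5}.
  x = 3: f ≡ 0 at y ∈ ∅; g ≡ 0 at y ∈ {4}; common: ∅.
  x = 4: f ≡ 0 at y ∈ {3, 4}; g ≡ 0 at y ∈ {3}; common: {3}.
  x = 5: f ≡ 0 at y ∈ {3, 6}; g ≡ 0 at y ∈ {2}; common: ∅.
  x = 6: f ≡ 0 at y ∈ {5, 6}; g ≡ 0 at y ∈ {1}; common: ∅.
Collecting: common zeros = {(2, 5), (4, 3)}, so the count is 2.
Comparison with the Bézout bound: 2 ≤ 2 = deg(f)·deg(g), as expected for curves with no common component (the bound is attained).


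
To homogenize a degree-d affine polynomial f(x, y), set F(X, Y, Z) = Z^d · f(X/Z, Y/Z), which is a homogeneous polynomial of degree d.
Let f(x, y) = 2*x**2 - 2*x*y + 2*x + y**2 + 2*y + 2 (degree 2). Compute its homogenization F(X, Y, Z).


F(X, Y, Z) = 2*X**2 - 2*X*Y + 2*X*Z + Y**2 + 2*Y*Z + 2*Z**2

deg(f) = 2.
Substitute x = X/Z, y = Y/Z into f, then multiply by Z^2.
  monomial 2·x^2·y^0 ↦ 2·X^2·Y^0·Z^0.
  monomial -2·x^1·y^1 ↦ -2·X^1·Y^1·Z^0.
  monomial 2·x^1·y^0 ↦ 2·X^1·Y^0·Z^1.
  monomial 1·x^0·y^2 ↦ 1·X^0·Y^2·Z^0.
  monomial 2·x^0·y^1 ↦ 2·X^0·Y^1·Z^1.
  monomial 2·x^0·y^0 ↦ 2·X^0·Y^0·Z^2.
Collecting: F(X, Y, Z) = 2*X**2 - 2*X*Y + 2*X*Z + Y**2 + 2*Y*Z + 2*Z**2.


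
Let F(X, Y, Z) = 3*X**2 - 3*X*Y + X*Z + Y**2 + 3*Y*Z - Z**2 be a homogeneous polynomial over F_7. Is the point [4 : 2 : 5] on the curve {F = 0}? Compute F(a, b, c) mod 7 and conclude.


F(4,2,5) ≡ 4 (mod 7); P is NOT on the curve.

Evaluate F(4, 2, 5) term-by-term (mod 7).
  3*X**2 ↦ 3·16·1·1 = 48
  -3*X*Y ↦ -3·4·2·1 = -24
  X*Z ↦ 1·4·1·5 = 20
  Y**2 ↦ 1·1·4·1 = 4
  3*Y*Z ↦ 3·1·2·5 = 30
  -Z**2 ↦ -1·1·1·25 = -25
Sum: F(4, 2, 5) = (48) + (-24) + (20) + (4) + (30) + (-25) = 53.
Reducing mod 7: 53 ≡ 4 (mod 7).
Since F(a, b, c) ≡ 4 ≠ 0 (mod 7), P does NOT lie on the curve.


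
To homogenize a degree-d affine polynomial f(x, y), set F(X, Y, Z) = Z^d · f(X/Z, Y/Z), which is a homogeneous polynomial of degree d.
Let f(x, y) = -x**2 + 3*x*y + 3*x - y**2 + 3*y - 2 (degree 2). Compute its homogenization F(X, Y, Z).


F(X, Y, Z) = -X**2 + 3*X*Y + 3*X*Z - Y**2 + 3*Y*Z - 2*Z**2

deg(f) = 2.
Substitute x = X/Z, y = Y/Z into f, then multiply by Z^2.
  monomial -1·x^2·y^0 ↦ -1·X^2·Y^0·Z^0.
  monomial 3·x^1·y^1 ↦ 3·X^1·Y^1·Z^0.
  monomial 3·x^1·y^0 ↦ 3·X^1·Y^0·Z^1.
  monomial -1·x^0·y^2 ↦ -1·X^0·Y^2·Z^0.
  monomial 3·x^0·y^1 ↦ 3·X^0·Y^1·Z^1.
  monomial -2·x^0·y^0 ↦ -2·X^0·Y^0·Z^2.
Collecting: F(X, Y, Z) = -X**2 + 3*X*Y + 3*X*Z - Y**2 + 3*Y*Z - 2*Z**2.


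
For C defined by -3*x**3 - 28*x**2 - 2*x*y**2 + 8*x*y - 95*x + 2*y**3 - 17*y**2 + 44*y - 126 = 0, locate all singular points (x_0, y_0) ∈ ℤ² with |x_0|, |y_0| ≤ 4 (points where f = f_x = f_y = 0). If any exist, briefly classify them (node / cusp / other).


Singular points: {(-3, 2)}; classification: node.

Compute partial derivatives:
  f_x = -9*x**2 - 56*x - 2*y**2 + 8*y - 95.
  f_y = -4*x*y + 8*x + 6*y**2 - 34*y + 44.
Scan x_0 ∈ {−4, ..., 4}. For each x_0, f_y(x_0, y) is a polynomial in y; find its integer roots y ∈ {−4, ..., 4}, then test f_x and f at those candidates.
  x = -4: f_y(-4, y) = 6*y**2 - 18*y + 12; vanishes at y ∈ {1, 2}. (-4, 1): f_x = -9 ≠ 0; (-4, 2): f_x = -7 ≠ 0.
  x = -3: f_y(-3, y) = 6*y**2 - 22*y + 20; vanishes at y ∈ {2}. (-3, 2): f_x = 0, f = 0 — SINGULAR.
  x = -2: f_y(-2, y) = 6*y**2 - 26*y + 28; vanishes at y ∈ {2}. (-2, 2): f_x = -11 ≠ 0.
  x = -1: f_y(-1, y) = 6*y**2 - 30*y + 36; vanishes at y ∈ {2, 3}. (-1, 2): f_x = -40 ≠ 0; (-1, 3): f_x = -42 ≠ 0.
  x = 0: f_y(0, y) = 6*y**2 - 34*y + 44; vanishes at y ∈ {2}. (0, 2): f_x = -87 ≠ 0.
  x = 1: f_y(1, y) = 6*y**2 - 38*y + 52; vanishes at y ∈ {2}. (1, 2): f_x = -152 ≠ 0.
  x = 2: f_y(2, y) = 6*y**2 - 42*y + 60; vanishes at y ∈ {2}. (2, 2): f_x = -235 ≠ 0.
  x = 3: f_y(3, y) = 6*y**2 - 46*y + 68; vanishes at y ∈ {2}. (3, 2): f_x = -336 ≠ 0.
  x = 4: f_y(4, y) = 6*y**2 - 50*y + 76; vanishes at y ∈ {2}. (4, 2): f_x = -455 ≠ 0.
Only singular point on the grid: (-3, 2).
Classify: substitute x = -3 + u, y = 2 + v and expand: f = -3*u**3 - u**2 - 2*u*v**2 + 2*v**3 + v**2.
No constant or linear terms (consistent with a singular point). Quadratic part: -u**2 + v**2. Cubic part: -3*u**3 - 2*u*v**2 + 2*v**3.
The quadratic part v**2 - u**2 = (v − u)(v + u) splits into two distinct linear factors, so there are two distinct tangent lines y − 2 = ±(x − -3) — this is a node (ordinary double point).
Classification: node.


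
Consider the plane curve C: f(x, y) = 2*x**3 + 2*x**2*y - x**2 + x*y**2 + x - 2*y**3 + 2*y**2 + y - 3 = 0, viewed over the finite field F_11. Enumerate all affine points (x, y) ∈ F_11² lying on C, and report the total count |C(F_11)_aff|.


Affine F_11-points: {(0, 5), (0, 8), (0, 10), (2, 0), (2, 1), (3, 10), (4, 2), (4, 10), (5, 2), (5, 5), (6, 2), (6, 6), (6, 7), (7, 5), (7, 7), (7, 9), (8, 7), (10, 6)}; count = 18.

For each of the 121 pairs (x, y) ∈ F_11², evaluate f(x, y) mod 11. Record the zeros.
  x = 0: [0↦8, 1↦9, 2↦2, 3↦8, 4↦4, 5↦0, 6↦6, 7↦10, 8↦0, 9↦8, 10↦0]  zeros at y ∈ {5, 8, 10}
  x = 1: [0↦10, 1↦3, 2↦1, 3↦3, 4↦8, 5↦4, 6↦1, 7↦9, 8↦5, 9↦10, 10↦1]  zeros at y ∈ ∅
  x = 2: [0↦0, 1↦0, 2↦7, 3↦9, 4↦5, 5↦5, 6↦8, 7↦2, 8↦8, 9↦3, 10↦8]  zeros at y ∈ {0, 1}
  x = 3: [0↦1, 1↦1, 2↦10, 3↦5, 4↦7, 5↦4, 6↦6, 7↦1, 8↦10, 9↦10, 10↦0]  zeros at y ∈ {10}
  x = 4: [0↦3, 1↦7, 2↦0, 3↦3, 4↦4, 5↦2, 6↦7, 7↦7, 8↦1, 9↦10, 10↦0]  zeros at y ∈ {2, 10}
  x = 5: [0↦7, 1↦8, 2↦0, 3↦4, 4↦8, 5↦0, 6↦1, 7↦10, 8↦4, 9↦4, 10↦9]  zeros at y ∈ {2, 5}
  x = 6: [0↦3, 1↦5, 2↦0, 3↦9, 4↦9, 5↦10, 6↦0, 7↦0, 8↦9, 9↦4, 10↦6]  zeros at y ∈ {2, 6, 7}
  x = 7: [0↦3, 1↦10, 2↦1, 3↦8, 4↦8, 5↦0, 6↦5, 7↦0, 8↦6, 9↦0, 10↦3]  zeros at y ∈ {5, 7, 9}
  x = 8: [0↦8, 1↦2, 2↦4, 3↦2, 4↦6, 5↦4, 6↦6, 7↦0, 8↦7, 9↦4, 10↦1]  zeros at y ∈ {7}
  x = 9: [0↦8, 1↦4, 2↦10, 3↦3, 4↦4, 5↦1, 6↦4, 7↦1, 8↦2, 9↦6, 10↦1]  zeros at y ∈ ∅
  x = 10: [0↦4, 1↦6, 2↦9, 3↦1, 4↦3, 5↦3, 6↦0, 7↦4, 8↦3, 9↦7, 10↦4]  zeros at y ∈ {6}
Collecting zeros: affine points = {(0, 5), (0, 8), (0, 10), (2, 0), (2, 1), (3, 10), (4, 2), (4, 10), (5, 2), (5, 5), (6, 2), (6, 6), (6, 7), (7, 5), (7, 7), (7, 9), (8, 7), (10, 6)}.
Total count |C(F_11)_aff| = 18.
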